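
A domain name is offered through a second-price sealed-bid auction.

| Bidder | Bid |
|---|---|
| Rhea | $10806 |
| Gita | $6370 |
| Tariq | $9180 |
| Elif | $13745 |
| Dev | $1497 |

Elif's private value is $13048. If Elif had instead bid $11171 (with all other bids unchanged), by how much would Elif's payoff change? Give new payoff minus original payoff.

The highest bid among the other bidders is $10806; Elif's bid doesn't change that.
Original bid $13745: Elif is highest, pays the top rival bid $10806; payoff $13048 − $10806 = $2242.
Alternative bid $11171: Elif is highest, pays the top rival bid $10806; payoff $13048 − $10806 = $2242.
Change in payoff = $2242 − ($2242) = $0.

$0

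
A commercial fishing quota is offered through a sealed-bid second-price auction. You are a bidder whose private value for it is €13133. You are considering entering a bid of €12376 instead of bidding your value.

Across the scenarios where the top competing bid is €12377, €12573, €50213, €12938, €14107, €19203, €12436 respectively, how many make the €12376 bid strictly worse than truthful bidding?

4

The deviation hurts exactly when the highest competing bid lies strictly between €12376 and €13133 — underbidding then forfeits a profitable win.
€12377: inside the interval → strictly worse (loss €756).
€12573: inside the interval → strictly worse (loss €560).
€50213: above both → same outcome either way.
€12938: inside the interval → strictly worse (loss €195).
€14107: above both → same outcome either way.
€19203: above both → same outcome either way.
€12436: inside the interval → strictly worse (loss €697).
Count: 4.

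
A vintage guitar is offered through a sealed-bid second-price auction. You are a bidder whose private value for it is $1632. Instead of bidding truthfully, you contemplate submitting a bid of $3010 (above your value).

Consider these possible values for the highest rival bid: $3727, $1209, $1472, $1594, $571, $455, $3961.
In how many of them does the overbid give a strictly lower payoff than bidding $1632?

0

The deviation hurts exactly when the highest competing bid lies strictly between $1632 and $3010 — overbidding then wins at a price above your value.
$3727: above both → same outcome either way.
$1209: below both → same outcome either way.
$1472: below both → same outcome either way.
$1594: below both → same outcome either way.
$571: below both → same outcome either way.
$455: below both → same outcome either way.
$3961: above both → same outcome either way.
Count: 0.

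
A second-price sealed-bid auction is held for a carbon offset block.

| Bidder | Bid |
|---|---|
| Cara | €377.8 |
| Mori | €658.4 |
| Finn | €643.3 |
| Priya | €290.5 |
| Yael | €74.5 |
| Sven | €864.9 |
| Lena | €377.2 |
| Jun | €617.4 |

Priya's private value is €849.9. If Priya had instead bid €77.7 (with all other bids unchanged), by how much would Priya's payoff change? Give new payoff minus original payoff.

€0

The highest bid among the other bidders is €864.9; Priya's bid doesn't change that.
Original bid €290.5: Priya is not highest (top rival bid is €864.9); payoff €0.
Alternative bid €77.7: Priya is not highest (top rival bid is €864.9); payoff €0.
Change in payoff = €0 − (€0) = €0.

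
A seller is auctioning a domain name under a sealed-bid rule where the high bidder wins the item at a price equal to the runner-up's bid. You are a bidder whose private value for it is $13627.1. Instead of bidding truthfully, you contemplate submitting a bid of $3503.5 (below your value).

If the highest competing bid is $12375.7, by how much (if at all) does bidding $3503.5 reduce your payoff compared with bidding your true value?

Bidding your value $13627.1: you win (since $13627.1 > $12375.7) and pay $12375.7. Payoff $1251.4.
Bidding $3503.5: you lose. Payoff $0.
The competing bid $12375.7 lies between your shaded bid and your value, so underbidding forfeits an item you could have won at a profitable price.
Loss from deviating = $1251.4 − ($0) = $1251.4.
Because the price is fixed by the runner-up's bid, deviating from your value can only change a good outcome into a bad one — never the reverse.

$1251.4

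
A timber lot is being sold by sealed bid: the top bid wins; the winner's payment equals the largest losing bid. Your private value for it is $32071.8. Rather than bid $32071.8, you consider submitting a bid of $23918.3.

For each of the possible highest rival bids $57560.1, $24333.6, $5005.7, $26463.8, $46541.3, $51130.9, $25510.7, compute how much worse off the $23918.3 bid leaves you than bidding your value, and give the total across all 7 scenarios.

$19907.3

The deviation costs you only when the competing bid falls strictly between $23918.3 and $32071.8; elsewhere both bids give the same outcome.
$57560.1: outcomes coincide → loss $0.
$24333.6: truthful payoff $7738.2, deviation payoff $0 → loss $7738.2.
$5005.7: outcomes coincide → loss $0.
$26463.8: truthful payoff $5608, deviation payoff $0 → loss $5608.
$46541.3: outcomes coincide → loss $0.
$51130.9: outcomes coincide → loss $0.
$25510.7: truthful payoff $6561.1, deviation payoff $0 → loss $6561.1.
Total loss = $7738.2 + $5608 + $6561.1 = $19907.3.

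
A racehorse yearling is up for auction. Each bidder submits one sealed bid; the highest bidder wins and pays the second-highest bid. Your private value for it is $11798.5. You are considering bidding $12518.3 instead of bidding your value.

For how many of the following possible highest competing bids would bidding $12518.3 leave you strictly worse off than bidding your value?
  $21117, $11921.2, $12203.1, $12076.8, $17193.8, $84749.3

The deviation hurts exactly when the highest competing bid lies strictly between $11798.5 and $12518.3 — overbidding then wins at a price above your value.
$21117: above both → same outcome either way.
$11921.2: inside the interval → strictly worse (loss $122.7).
$12203.1: inside the interval → strictly worse (loss $404.6).
$12076.8: inside the interval → strictly worse (loss $278.3).
$17193.8: above both → same outcome either way.
$84749.3: above both → same outcome either way.
Count: 3.

3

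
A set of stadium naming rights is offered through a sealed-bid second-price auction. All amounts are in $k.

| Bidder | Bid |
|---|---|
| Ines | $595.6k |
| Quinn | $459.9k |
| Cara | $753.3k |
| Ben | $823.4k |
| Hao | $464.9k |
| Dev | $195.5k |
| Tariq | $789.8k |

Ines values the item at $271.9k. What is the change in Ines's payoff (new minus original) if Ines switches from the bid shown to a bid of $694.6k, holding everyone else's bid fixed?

The highest bid among the other bidders is $823.4k; Ines's bid doesn't change that.
Original bid $595.6k: Ines is not highest (top rival bid is $823.4k); payoff $0k.
Alternative bid $694.6k: Ines is not highest (top rival bid is $823.4k); payoff $0k.
Change in payoff = $0k − ($0k) = $0k.

$0k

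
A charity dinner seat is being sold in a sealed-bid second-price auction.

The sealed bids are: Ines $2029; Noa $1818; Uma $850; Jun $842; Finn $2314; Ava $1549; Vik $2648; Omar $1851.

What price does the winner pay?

Highest bid: Vik at $2648, so Vik wins.
Second-highest bid: Finn at $2314 — that is the price the winner pays.

$2314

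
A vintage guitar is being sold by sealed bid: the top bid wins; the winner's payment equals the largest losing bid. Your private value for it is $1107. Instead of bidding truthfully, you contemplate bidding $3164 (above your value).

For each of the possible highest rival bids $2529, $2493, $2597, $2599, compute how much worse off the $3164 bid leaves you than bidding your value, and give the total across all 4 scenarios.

$5790

The deviation costs you only when the competing bid falls strictly between $1107 and $3164; elsewhere both bids give the same outcome.
$2529: truthful payoff $0, deviation payoff −$1422 → loss $1422.
$2493: truthful payoff $0, deviation payoff −$1386 → loss $1386.
$2597: truthful payoff $0, deviation payoff −$1490 → loss $1490.
$2599: truthful payoff $0, deviation payoff −$1492 → loss $1492.
Total loss = $1422 + $1386 + $1490 + $1492 = $5790.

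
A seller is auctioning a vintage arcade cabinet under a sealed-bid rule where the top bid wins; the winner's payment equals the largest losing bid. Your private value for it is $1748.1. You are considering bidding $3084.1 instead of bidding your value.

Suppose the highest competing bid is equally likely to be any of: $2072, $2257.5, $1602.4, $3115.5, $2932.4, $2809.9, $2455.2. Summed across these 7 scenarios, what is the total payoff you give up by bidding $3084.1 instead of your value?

The deviation costs you only when the competing bid falls strictly between $1748.1 and $3084.1; elsewhere both bids give the same outcome.
$2072: truthful payoff $0, deviation payoff −$323.9 → loss $323.9.
$2257.5: truthful payoff $0, deviation payoff −$509.4 → loss $509.4.
$1602.4: outcomes coincide → loss $0.
$3115.5: outcomes coincide → loss $0.
$2932.4: truthful payoff $0, deviation payoff −$1184.3 → loss $1184.3.
$2809.9: truthful payoff $0, deviation payoff −$1061.8 → loss $1061.8.
$2455.2: truthful payoff $0, deviation payoff −$707.1 → loss $707.1.
Total loss = $323.9 + $509.4 + $1184.3 + $1061.8 + $707.1 = $3786.5.
Truthful bidding weakly dominates here: raising your bid can only win items priced above your value, and lowering it can only forfeit items priced below.

$3786.5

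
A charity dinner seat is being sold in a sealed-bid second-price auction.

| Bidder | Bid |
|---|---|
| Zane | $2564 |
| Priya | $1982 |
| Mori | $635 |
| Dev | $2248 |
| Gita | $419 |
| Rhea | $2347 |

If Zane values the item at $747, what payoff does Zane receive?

Highest bid: Zane at $2564, so Zane wins.
Second-highest bid: Rhea at $2347 — that is the price the winner pays.
Zane's payoff = value − price = $747 − $2347 = −$1600.

−$1600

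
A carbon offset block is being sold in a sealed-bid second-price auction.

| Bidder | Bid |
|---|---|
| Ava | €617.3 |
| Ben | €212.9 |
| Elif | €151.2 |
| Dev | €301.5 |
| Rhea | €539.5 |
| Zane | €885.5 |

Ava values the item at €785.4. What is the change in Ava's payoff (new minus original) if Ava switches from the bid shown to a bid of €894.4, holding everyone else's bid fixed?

−€100.1

The highest bid among the other bidders is €885.5; Ava's bid doesn't change that.
Original bid €617.3: Ava is not highest (top rival bid is €885.5); payoff €0.
Alternative bid €894.4: Ava is highest, pays the top rival bid €885.5; payoff €785.4 − €885.5 = −€100.1.
Change in payoff = −€100.1 − (€0) = −€100.1.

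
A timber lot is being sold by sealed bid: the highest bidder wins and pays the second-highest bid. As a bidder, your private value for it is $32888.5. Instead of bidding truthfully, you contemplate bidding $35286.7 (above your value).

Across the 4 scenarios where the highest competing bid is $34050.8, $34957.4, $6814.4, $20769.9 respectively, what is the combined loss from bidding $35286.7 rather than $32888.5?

The deviation costs you only when the competing bid falls strictly between $32888.5 and $35286.7; elsewhere both bids give the same outcome.
$34050.8: truthful payoff $0, deviation payoff −$1162.3 → loss $1162.3.
$34957.4: truthful payoff $0, deviation payoff −$2068.9 → loss $2068.9.
$6814.4: outcomes coincide → loss $0.
$20769.9: outcomes coincide → loss $0.
Total loss = $1162.3 + $2068.9 = $3231.2.

$3231.2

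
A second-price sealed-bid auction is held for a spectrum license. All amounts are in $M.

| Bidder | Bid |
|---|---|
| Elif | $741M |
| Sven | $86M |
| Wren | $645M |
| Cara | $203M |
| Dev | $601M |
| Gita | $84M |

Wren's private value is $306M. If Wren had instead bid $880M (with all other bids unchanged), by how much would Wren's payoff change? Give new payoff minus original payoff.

The highest bid among the other bidders is $741M; Wren's bid doesn't change that.
Original bid $645M: Wren is not highest (top rival bid is $741M); payoff $0M.
Alternative bid $880M: Wren is highest, pays the top rival bid $741M; payoff $306M − $741M = −$435M.
Change in payoff = −$435M − ($0M) = −$435M.

−$435M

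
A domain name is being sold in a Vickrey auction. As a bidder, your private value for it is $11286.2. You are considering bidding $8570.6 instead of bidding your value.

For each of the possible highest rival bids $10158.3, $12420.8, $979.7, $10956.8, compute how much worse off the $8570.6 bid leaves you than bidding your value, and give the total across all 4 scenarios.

The deviation costs you only when the competing bid falls strictly between $8570.6 and $11286.2; elsewhere both bids give the same outcome.
$10158.3: truthful payoff $1127.9, deviation payoff $0 → loss $1127.9.
$12420.8: outcomes coincide → loss $0.
$979.7: outcomes coincide → loss $0.
$10956.8: truthful payoff $329.4, deviation payoff $0 → loss $329.4.
Total loss = $1127.9 + $329.4 = $1457.3.
Because the price is fixed by the runner-up's bid, deviating from your value can only change a good outcome into a bad one — never the reverse.

$1457.3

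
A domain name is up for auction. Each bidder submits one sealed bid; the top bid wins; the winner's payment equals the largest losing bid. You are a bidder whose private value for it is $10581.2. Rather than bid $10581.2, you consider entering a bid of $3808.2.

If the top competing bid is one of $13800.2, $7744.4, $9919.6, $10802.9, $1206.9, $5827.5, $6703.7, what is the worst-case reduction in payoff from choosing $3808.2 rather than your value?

$4753.7

$13800.2: same outcome either way → loss $0.
$7744.4: truthful gives $2836.8, deviation gives $0 → loss $2836.8.
$9919.6: truthful gives $661.6, deviation gives $0 → loss $661.6.
$10802.9: same outcome either way → loss $0.
$1206.9: same outcome either way → loss $0.
$5827.5: truthful gives $4753.7, deviation gives $0 → loss $4753.7.
$6703.7: truthful gives $3877.5, deviation gives $0 → loss $3877.5.
Maximum loss: $4753.7.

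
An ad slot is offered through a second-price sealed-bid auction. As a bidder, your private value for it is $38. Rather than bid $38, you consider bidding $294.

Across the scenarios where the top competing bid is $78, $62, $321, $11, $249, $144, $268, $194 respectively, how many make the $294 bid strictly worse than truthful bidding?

6

The deviation hurts exactly when the highest competing bid lies strictly between $38 and $294 — overbidding then wins at a price above your value.
$78: inside the interval → strictly worse (loss $40).
$62: inside the interval → strictly worse (loss $24).
$321: above both → same outcome either way.
$11: below both → same outcome either way.
$249: inside the interval → strictly worse (loss $211).
$144: inside the interval → strictly worse (loss $106).
$268: inside the interval → strictly worse (loss $230).
$194: inside the interval → strictly worse (loss $156).
Count: 6.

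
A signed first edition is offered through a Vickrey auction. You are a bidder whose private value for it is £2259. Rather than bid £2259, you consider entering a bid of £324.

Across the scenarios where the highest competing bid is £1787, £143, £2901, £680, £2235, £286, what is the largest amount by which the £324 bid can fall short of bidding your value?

£1787: truthful gives £472, deviation gives £0 → loss £472.
£143: same outcome either way → loss £0.
£2901: same outcome either way → loss £0.
£680: truthful gives £1579, deviation gives £0 → loss £1579.
£2235: truthful gives £24, deviation gives £0 → loss £24.
£286: same outcome either way → loss £0.
Maximum loss: £1579.

£1579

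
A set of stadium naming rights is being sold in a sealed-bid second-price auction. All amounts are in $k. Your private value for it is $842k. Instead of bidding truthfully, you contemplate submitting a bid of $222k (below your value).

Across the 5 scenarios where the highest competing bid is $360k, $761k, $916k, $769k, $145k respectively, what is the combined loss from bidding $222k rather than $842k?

The deviation costs you only when the competing bid falls strictly between $222k and $842k; elsewhere both bids give the same outcome.
$360k: truthful payoff $482k, deviation payoff $0k → loss $482k.
$761k: truthful payoff $81k, deviation payoff $0k → loss $81k.
$916k: outcomes coincide → loss $0k.
$769k: truthful payoff $73k, deviation payoff $0k → loss $73k.
$145k: outcomes coincide → loss $0k.
Total loss = $482k + $81k + $73k = $636k.
Because the price is fixed by the runner-up's bid, deviating from your value can only change a good outcome into a bad one — never the reverse.

$636k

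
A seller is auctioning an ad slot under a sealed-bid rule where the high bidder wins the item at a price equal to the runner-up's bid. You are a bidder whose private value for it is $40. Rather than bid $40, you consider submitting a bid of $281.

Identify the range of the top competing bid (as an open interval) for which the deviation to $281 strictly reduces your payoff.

If the competing bid is below $40, both bids win at the same price — no difference.
If it is above $281, both bids lose — no difference.
If it lies strictly between $40 and $281, bidding your value loses (payoff 0) while bidding $281 wins at a price above your value (payoff negative).
So the deviation strictly hurts on the open interval ($40, $281).
Because the price is fixed by the runner-up's bid, deviating from your value can only change a good outcome into a bad one — never the reverse.

($40, $281)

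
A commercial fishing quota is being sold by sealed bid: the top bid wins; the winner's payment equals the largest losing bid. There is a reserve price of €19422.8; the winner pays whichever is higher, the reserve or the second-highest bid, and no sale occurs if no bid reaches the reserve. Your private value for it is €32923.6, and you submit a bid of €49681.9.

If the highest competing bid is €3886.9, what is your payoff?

€13500.8

Your bid €49681.9 is the highest and exceeds the reserve.
Price = max(second-highest bid, reserve) = max(€3886.9, €19422.8) = €19422.8.
Payoff = €32923.6 − €19422.8 = €13500.8.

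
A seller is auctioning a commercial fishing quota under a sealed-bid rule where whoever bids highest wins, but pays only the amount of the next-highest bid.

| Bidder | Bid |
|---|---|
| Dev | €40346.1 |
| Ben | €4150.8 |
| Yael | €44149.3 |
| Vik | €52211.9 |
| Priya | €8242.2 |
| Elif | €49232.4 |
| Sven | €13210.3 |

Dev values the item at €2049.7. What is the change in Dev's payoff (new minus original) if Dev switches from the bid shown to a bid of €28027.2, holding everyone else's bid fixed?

€0

The highest bid among the other bidders is €52211.9; Dev's bid doesn't change that.
Original bid €40346.1: Dev is not highest (top rival bid is €52211.9); payoff €0.
Alternative bid €28027.2: Dev is not highest (top rival bid is €52211.9); payoff €0.
Change in payoff = €0 − (€0) = €0.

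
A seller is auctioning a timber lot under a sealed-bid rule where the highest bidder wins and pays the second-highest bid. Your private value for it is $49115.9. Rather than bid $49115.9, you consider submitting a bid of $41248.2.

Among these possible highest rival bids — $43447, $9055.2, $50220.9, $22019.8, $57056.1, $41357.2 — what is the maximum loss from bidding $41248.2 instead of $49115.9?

$7758.7

$43447: truthful gives $5668.9, deviation gives $0 → loss $5668.9.
$9055.2: same outcome either way → loss $0.
$50220.9: same outcome either way → loss $0.
$22019.8: same outcome either way → loss $0.
$57056.1: same outcome either way → loss $0.
$41357.2: truthful gives $7758.7, deviation gives $0 → loss $7758.7.
Maximum loss: $7758.7.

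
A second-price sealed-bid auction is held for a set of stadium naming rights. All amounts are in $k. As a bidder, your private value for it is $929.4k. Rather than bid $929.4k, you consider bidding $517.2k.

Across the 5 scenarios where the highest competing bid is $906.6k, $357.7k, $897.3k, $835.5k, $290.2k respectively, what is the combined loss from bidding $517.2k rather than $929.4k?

$148.8k

The deviation costs you only when the competing bid falls strictly between $517.2k and $929.4k; elsewhere both bids give the same outcome.
$906.6k: truthful payoff $22.8k, deviation payoff $0k → loss $22.8k.
$357.7k: outcomes coincide → loss $0k.
$897.3k: truthful payoff $32.1k, deviation payoff $0k → loss $32.1k.
$835.5k: truthful payoff $93.9k, deviation payoff $0k → loss $93.9k.
$290.2k: outcomes coincide → loss $0k.
Total loss = $22.8k + $32.1k + $93.9k = $148.8k.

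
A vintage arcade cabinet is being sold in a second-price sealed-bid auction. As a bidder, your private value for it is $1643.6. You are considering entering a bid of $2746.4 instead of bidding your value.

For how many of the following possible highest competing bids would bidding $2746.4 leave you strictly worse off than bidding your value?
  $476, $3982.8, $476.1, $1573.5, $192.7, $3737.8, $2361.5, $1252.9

1

The deviation hurts exactly when the highest competing bid lies strictly between $1643.6 and $2746.4 — overbidding then wins at a price above your value.
$476: below both → same outcome either way.
$3982.8: above both → same outcome either way.
$476.1: below both → same outcome either way.
$1573.5: below both → same outcome either way.
$192.7: below both → same outcome either way.
$3737.8: above both → same outcome either way.
$2361.5: inside the interval → strictly worse (loss $717.9).
$1252.9: below both → same outcome either way.
Count: 1.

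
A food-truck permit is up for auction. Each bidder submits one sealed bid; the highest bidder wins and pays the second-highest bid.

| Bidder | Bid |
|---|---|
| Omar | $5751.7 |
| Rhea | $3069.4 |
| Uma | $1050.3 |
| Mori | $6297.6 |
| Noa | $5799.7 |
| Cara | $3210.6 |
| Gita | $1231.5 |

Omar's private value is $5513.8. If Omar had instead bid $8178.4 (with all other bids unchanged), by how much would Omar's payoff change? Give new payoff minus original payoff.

The highest bid among the other bidders is $6297.6; Omar's bid doesn't change that.
Original bid $5751.7: Omar is not highest (top rival bid is $6297.6); payoff $0.
Alternative bid $8178.4: Omar is highest, pays the top rival bid $6297.6; payoff $5513.8 − $6297.6 = −$783.8.
Change in payoff = −$783.8 − ($0) = −$783.8.

−$783.8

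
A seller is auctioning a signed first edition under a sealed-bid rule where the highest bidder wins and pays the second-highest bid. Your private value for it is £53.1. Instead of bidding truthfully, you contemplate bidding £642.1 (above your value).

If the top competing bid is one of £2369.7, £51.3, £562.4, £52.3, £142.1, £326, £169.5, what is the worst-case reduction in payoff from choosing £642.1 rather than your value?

£2369.7: same outcome either way → loss £0.
£51.3: same outcome either way → loss £0.
£562.4: truthful gives £0, deviation gives −£509.3 → loss £509.3.
£52.3: same outcome either way → loss £0.
£142.1: truthful gives £0, deviation gives −£89 → loss £89.
£326: truthful gives £0, deviation gives −£272.9 → loss £272.9.
£169.5: truthful gives £0, deviation gives −£116.4 → loss £116.4.
Maximum loss: £509.3.

£509.3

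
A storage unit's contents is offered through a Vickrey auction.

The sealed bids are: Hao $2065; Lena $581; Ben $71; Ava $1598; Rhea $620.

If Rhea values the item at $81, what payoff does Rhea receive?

Highest bid: Hao at $2065, so Hao wins.
Second-highest bid: Ava at $1598 — that is the price the winner pays.
Rhea did not win, so Rhea pays nothing and receives nothing: payoff $0.

$0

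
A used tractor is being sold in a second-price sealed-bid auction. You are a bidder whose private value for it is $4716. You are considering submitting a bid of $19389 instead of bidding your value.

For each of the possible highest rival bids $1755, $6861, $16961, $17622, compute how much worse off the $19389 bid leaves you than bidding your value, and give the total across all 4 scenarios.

The deviation costs you only when the competing bid falls strictly between $4716 and $19389; elsewhere both bids give the same outcome.
$1755: outcomes coincide → loss $0.
$6861: truthful payoff $0, deviation payoff −$2145 → loss $2145.
$16961: truthful payoff $0, deviation payoff −$12245 → loss $12245.
$17622: truthful payoff $0, deviation payoff −$12906 → loss $12906.
Total loss = $2145 + $12245 + $12906 = $27296.

$27296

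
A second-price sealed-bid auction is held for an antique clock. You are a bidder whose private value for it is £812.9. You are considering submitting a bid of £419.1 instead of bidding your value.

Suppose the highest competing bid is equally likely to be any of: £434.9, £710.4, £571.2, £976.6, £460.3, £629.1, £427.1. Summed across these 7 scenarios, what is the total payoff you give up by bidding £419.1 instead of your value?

The deviation costs you only when the competing bid falls strictly between £419.1 and £812.9; elsewhere both bids give the same outcome.
£434.9: truthful payoff £378, deviation payoff £0 → loss £378.
£710.4: truthful payoff £102.5, deviation payoff £0 → loss £102.5.
£571.2: truthful payoff £241.7, deviation payoff £0 → loss £241.7.
£976.6: outcomes coincide → loss £0.
£460.3: truthful payoff £352.6, deviation payoff £0 → loss £352.6.
£629.1: truthful payoff £183.8, deviation payoff £0 → loss £183.8.
£427.1: truthful payoff £385.8, deviation payoff £0 → loss £385.8.
Total loss = £378 + £102.5 + £241.7 + £352.6 + £183.8 + £385.8 = £1644.4.
In a second-price auction your bid sets only whether you win, not what you pay, so bidding your true value is weakly dominant.

£1644.4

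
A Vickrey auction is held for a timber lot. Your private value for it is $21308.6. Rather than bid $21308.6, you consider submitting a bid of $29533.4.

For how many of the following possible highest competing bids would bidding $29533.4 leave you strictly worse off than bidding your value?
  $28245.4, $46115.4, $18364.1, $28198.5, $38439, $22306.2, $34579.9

3

The deviation hurts exactly when the highest competing bid lies strictly between $21308.6 and $29533.4 — overbidding then wins at a price above your value.
$28245.4: inside the interval → strictly worse (loss $6936.8).
$46115.4: above both → same outcome either way.
$18364.1: below both → same outcome either way.
$28198.5: inside the interval → strictly worse (loss $6889.9).
$38439: above both → same outcome either way.
$22306.2: inside the interval → strictly worse (loss $997.6).
$34579.9: above both → same outcome either way.
Count: 3.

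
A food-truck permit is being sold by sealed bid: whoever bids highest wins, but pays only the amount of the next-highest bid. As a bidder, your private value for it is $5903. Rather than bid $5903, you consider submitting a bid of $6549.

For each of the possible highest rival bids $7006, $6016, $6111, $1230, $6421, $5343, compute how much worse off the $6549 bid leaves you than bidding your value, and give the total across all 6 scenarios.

$839

The deviation costs you only when the competing bid falls strictly between $5903 and $6549; elsewhere both bids give the same outcome.
$7006: outcomes coincide → loss $0.
$6016: truthful payoff $0, deviation payoff −$113 → loss $113.
$6111: truthful payoff $0, deviation payoff −$208 → loss $208.
$1230: outcomes coincide → loss $0.
$6421: truthful payoff $0, deviation payoff −$518 → loss $518.
$5343: outcomes coincide → loss $0.
Total loss = $113 + $208 + $518 = $839.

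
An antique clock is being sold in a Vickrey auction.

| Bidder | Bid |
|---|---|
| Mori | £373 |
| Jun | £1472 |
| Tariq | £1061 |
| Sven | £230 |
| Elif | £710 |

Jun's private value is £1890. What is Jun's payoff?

£829

Highest bid: Jun at £1472, so Jun wins.
Second-highest bid: Tariq at £1061 — that is the price the winner pays.
Jun's payoff = value − price = £1890 − £1061 = £829.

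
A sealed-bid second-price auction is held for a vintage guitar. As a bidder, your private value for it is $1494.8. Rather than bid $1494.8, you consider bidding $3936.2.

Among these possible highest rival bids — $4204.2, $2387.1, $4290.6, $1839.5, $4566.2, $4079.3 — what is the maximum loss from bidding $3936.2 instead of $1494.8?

$892.3

$4204.2: same outcome either way → loss $0.
$2387.1: truthful gives $0, deviation gives −$892.3 → loss $892.3.
$4290.6: same outcome either way → loss $0.
$1839.5: truthful gives $0, deviation gives −$344.7 → loss $344.7.
$4566.2: same outcome either way → loss $0.
$4079.3: same outcome either way → loss $0.
Maximum loss: $892.3.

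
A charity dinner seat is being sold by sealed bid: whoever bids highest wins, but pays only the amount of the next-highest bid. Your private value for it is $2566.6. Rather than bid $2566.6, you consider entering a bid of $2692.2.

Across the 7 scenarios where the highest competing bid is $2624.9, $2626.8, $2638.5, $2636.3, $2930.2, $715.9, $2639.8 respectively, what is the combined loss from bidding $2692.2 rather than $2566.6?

The deviation costs you only when the competing bid falls strictly between $2566.6 and $2692.2; elsewhere both bids give the same outcome.
$2624.9: truthful payoff $0, deviation payoff −$58.3 → loss $58.3.
$2626.8: truthful payoff $0, deviation payoff −$60.2 → loss $60.2.
$2638.5: truthful payoff $0, deviation payoff −$71.9 → loss $71.9.
$2636.3: truthful payoff $0, deviation payoff −$69.7 → loss $69.7.
$2930.2: outcomes coincide → loss $0.
$715.9: outcomes coincide → loss $0.
$2639.8: truthful payoff $0, deviation payoff −$73.2 → loss $73.2.
Total loss = $58.3 + $60.2 + $71.9 + $69.7 + $73.2 = $333.3.
Truthful bidding weakly dominates here: raising your bid can only win items priced above your value, and lowering it can only forfeit items priced below.

$333.3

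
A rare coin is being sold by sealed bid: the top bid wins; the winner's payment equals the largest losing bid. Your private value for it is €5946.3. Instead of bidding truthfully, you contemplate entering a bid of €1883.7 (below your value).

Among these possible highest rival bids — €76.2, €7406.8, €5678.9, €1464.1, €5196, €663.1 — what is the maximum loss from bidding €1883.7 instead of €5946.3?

€750.3

€76.2: same outcome either way → loss €0.
€7406.8: same outcome either way → loss €0.
€5678.9: truthful gives €267.4, deviation gives €0 → loss €267.4.
€1464.1: same outcome either way → loss €0.
€5196: truthful gives €750.3, deviation gives €0 → loss €750.3.
€663.1: same outcome either way → loss €0.
Maximum loss: €750.3.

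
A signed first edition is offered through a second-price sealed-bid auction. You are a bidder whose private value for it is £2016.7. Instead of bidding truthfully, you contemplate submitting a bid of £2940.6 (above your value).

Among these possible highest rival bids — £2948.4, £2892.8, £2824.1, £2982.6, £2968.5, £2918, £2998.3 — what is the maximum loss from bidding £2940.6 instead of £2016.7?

£2948.4: same outcome either way → loss £0.
£2892.8: truthful gives £0, deviation gives −£876.1 → loss £876.1.
£2824.1: truthful gives £0, deviation gives −£807.4 → loss £807.4.
£2982.6: same outcome either way → loss £0.
£2968.5: same outcome either way → loss £0.
£2918: truthful gives £0, deviation gives −£901.3 → loss £901.3.
£2998.3: same outcome either way → loss £0.
Maximum loss: £901.3.

£901.3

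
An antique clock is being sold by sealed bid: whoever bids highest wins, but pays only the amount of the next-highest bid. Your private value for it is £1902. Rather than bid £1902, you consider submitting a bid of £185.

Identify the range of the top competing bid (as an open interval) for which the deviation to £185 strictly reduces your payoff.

If the competing bid is below £185, both bids win at the same price — no difference.
If it is above £1902, both bids lose — no difference.
If it lies strictly between £185 and £1902, bidding your value wins at a price below your value (positive payoff) while bidding £185 loses (payoff 0).
So the deviation strictly hurts on the open interval (£185, £1902).

(£185, £1902)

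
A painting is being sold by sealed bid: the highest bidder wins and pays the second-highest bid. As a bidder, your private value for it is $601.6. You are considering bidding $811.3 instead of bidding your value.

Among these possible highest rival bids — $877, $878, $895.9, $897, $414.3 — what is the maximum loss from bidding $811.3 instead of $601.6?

$877: same outcome either way → loss $0.
$878: same outcome either way → loss $0.
$895.9: same outcome either way → loss $0.
$897: same outcome either way → loss $0.
$414.3: same outcome either way → loss $0.
Maximum loss: $0.

$0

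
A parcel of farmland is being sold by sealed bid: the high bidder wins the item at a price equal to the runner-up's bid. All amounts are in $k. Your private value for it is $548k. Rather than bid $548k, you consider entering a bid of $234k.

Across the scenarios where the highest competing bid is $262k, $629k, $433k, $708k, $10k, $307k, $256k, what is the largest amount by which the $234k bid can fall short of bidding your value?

$292k

$262k: truthful gives $286k, deviation gives $0k → loss $286k.
$629k: same outcome either way → loss $0k.
$433k: truthful gives $115k, deviation gives $0k → loss $115k.
$708k: same outcome either way → loss $0k.
$10k: same outcome either way → loss $0k.
$307k: truthful gives $241k, deviation gives $0k → loss $241k.
$256k: truthful gives $292k, deviation gives $0k → loss $292k.
Maximum loss: $292k.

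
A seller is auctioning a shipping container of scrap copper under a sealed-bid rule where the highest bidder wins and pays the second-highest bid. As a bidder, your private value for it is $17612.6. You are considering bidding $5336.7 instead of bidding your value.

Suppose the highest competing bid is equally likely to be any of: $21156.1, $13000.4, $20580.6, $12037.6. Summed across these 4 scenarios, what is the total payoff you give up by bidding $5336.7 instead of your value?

$10187.2

The deviation costs you only when the competing bid falls strictly between $5336.7 and $17612.6; elsewhere both bids give the same outcome.
$21156.1: outcomes coincide → loss $0.
$13000.4: truthful payoff $4612.2, deviation payoff $0 → loss $4612.2.
$20580.6: outcomes coincide → loss $0.
$12037.6: truthful payoff $5575, deviation payoff $0 → loss $5575.
Total loss = $4612.2 + $5575 = $10187.2.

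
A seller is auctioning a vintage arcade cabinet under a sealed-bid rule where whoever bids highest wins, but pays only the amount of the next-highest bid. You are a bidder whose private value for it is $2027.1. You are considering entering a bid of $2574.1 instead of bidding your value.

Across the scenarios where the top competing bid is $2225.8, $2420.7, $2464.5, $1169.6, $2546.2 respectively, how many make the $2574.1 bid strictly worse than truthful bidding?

The deviation hurts exactly when the highest competing bid lies strictly between $2027.1 and $2574.1 — overbidding then wins at a price above your value.
$2225.8: inside the interval → strictly worse (loss $198.7).
$2420.7: inside the interval → strictly worse (loss $393.6).
$2464.5: inside the interval → strictly worse (loss $437.4).
$1169.6: below both → same outcome either way.
$2546.2: inside the interval → strictly worse (loss $519.1).
Count: 4.

4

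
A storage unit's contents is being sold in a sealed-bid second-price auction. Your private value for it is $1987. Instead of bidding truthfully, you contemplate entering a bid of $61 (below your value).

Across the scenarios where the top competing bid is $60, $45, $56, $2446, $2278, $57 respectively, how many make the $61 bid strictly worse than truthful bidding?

0

The deviation hurts exactly when the highest competing bid lies strictly between $61 and $1987 — underbidding then forfeits a profitable win.
$60: below both → same outcome either way.
$45: below both → same outcome either way.
$56: below both → same outcome either way.
$2446: above both → same outcome either way.
$2278: above both → same outcome either way.
$57: below both → same outcome either way.
Count: 0.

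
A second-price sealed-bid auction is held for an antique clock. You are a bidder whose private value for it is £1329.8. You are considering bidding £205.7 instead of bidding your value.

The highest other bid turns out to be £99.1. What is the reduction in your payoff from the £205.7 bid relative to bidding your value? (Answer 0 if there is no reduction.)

£0

Bidding your value £1329.8: you win (since £1329.8 > £99.1) and pay £99.1. Payoff £1230.7.
Bidding £205.7: you win and pay £99.1. Payoff £1329.8 − £99.1 = £1230.7.
Difference = £1230.7 − £1230.7 = £0; both bids lead to the same outcome because the competing bid is below both your value and your alternative bid.
Truthful bidding weakly dominates here: raising your bid can only win items priced above your value, and lowering it can only forfeit items priced below.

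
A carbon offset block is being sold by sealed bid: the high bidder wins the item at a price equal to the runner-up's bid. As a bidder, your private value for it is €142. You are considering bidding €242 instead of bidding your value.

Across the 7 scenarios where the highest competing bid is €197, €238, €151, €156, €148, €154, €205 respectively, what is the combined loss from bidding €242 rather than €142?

The deviation costs you only when the competing bid falls strictly between €142 and €242; elsewhere both bids give the same outcome.
€197: truthful payoff €0, deviation payoff −€55 → loss €55.
€238: truthful payoff €0, deviation payoff −€96 → loss €96.
€151: truthful payoff €0, deviation payoff −€9 → loss €9.
€156: truthful payoff €0, deviation payoff −€14 → loss €14.
€148: truthful payoff €0, deviation payoff −€6 → loss €6.
€154: truthful payoff €0, deviation payoff −€12 → loss €12.
€205: truthful payoff €0, deviation payoff −€63 → loss €63.
Total loss = €55 + €96 + €9 + €14 + €6 + €12 + €63 = €255.

€255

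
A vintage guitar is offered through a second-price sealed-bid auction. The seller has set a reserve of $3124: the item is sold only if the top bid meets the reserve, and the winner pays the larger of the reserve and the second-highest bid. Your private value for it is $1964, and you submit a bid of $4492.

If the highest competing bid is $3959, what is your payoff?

−$1995

Your bid $4492 is the highest and exceeds the reserve.
Price = max(second-highest bid, reserve) = max($3959, $3124) = $3959.
Payoff = $1964 − $3959 = −$1995.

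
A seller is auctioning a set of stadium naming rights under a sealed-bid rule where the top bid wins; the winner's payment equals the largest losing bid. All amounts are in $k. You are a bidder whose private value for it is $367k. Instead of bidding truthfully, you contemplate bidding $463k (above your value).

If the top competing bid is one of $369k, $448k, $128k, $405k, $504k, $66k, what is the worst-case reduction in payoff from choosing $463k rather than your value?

$369k: truthful gives $0k, deviation gives −$2k → loss $2k.
$448k: truthful gives $0k, deviation gives −$81k → loss $81k.
$128k: same outcome either way → loss $0k.
$405k: truthful gives $0k, deviation gives −$38k → loss $38k.
$504k: same outcome either way → loss $0k.
$66k: same outcome either way → loss $0k.
Maximum loss: $81k.

$81k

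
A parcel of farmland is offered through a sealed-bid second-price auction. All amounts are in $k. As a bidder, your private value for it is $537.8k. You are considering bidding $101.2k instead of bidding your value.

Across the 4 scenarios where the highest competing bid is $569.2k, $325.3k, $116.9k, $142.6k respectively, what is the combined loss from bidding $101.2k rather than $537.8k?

$1028.6k

The deviation costs you only when the competing bid falls strictly between $101.2k and $537.8k; elsewhere both bids give the same outcome.
$569.2k: outcomes coincide → loss $0k.
$325.3k: truthful payoff $212.5k, deviation payoff $0k → loss $212.5k.
$116.9k: truthful payoff $420.9k, deviation payoff $0k → loss $420.9k.
$142.6k: truthful payoff $395.2k, deviation payoff $0k → loss $395.2k.
Total loss = $212.5k + $420.9k + $395.2k = $1028.6k.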